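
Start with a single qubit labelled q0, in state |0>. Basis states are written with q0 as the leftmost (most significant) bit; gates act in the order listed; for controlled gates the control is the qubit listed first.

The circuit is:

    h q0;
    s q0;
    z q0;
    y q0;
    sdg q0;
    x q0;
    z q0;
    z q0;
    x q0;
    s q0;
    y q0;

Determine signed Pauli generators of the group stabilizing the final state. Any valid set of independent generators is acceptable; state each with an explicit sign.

The final state is stabilized by the group generated by -Y; other independent generating sets are equally valid.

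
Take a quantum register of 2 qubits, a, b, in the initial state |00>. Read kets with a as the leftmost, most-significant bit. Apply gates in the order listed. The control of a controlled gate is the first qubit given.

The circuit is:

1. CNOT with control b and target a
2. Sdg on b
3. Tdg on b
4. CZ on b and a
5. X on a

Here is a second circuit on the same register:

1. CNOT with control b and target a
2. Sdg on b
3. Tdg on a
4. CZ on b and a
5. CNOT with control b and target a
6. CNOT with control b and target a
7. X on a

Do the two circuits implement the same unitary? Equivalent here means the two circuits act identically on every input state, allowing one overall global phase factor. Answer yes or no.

No: there is an input state on which the two circuits produce genuinely different outputs (not merely differing by a phase).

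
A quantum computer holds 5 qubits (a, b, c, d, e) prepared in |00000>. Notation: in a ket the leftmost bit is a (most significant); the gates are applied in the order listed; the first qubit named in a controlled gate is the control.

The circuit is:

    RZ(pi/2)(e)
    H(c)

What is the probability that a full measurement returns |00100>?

A full measurement returns |00100> with probability 1/2.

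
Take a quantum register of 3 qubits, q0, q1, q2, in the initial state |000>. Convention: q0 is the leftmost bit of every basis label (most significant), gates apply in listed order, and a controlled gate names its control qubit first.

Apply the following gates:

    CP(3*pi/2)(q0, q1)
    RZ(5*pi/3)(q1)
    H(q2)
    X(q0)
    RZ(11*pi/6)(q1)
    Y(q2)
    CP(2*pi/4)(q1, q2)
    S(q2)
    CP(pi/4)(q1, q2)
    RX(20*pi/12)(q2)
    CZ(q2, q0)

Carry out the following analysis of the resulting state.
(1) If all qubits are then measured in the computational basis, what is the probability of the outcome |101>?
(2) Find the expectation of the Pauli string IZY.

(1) The probability of measuring |101> is 1/2 - sqrt(3)/4.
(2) The expectation value of IZY is 1/2.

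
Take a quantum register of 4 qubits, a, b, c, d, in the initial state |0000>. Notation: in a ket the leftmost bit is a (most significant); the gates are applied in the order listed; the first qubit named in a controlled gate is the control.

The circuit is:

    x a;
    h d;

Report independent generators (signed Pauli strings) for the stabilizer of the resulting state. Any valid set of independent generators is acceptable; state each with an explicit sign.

The final state is stabilized by the group generated by +IIIX, -ZIII, +IZII, +IIZI; other independent generating sets are equally valid.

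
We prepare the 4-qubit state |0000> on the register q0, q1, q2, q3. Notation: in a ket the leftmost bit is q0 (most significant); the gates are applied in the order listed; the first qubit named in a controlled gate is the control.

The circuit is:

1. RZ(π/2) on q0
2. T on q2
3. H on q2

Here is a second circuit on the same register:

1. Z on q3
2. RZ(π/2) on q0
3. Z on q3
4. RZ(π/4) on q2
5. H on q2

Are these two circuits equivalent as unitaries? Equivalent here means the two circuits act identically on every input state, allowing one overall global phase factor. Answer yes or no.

Yes, they are equivalent — the unitaries differ by at most a global phase.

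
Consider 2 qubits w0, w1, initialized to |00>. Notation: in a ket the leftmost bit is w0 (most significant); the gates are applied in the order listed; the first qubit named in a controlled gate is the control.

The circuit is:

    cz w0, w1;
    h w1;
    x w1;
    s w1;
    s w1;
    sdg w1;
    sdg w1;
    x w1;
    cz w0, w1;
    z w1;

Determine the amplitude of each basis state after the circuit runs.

The final amplitudes are sqrt(2)/2 on |00>, -sqrt(2)/2 on |01>, 0 on |10>, 0 on |11>. Key observation: gates 3-8 undo each other exactly, leaving only the rest of the circuit to track.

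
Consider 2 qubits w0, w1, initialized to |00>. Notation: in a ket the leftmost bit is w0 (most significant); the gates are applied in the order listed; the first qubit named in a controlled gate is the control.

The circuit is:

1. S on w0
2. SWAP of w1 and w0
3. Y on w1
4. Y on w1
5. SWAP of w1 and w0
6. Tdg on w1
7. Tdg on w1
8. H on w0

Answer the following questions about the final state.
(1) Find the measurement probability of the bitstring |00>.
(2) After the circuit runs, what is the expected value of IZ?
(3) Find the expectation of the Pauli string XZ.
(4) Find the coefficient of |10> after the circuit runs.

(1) A full measurement returns |00> with probability 1/2.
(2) The observable IZ averages to 1.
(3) The expectation value of XZ is 1.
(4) The amplitude on |10> is sqrt(2)/2.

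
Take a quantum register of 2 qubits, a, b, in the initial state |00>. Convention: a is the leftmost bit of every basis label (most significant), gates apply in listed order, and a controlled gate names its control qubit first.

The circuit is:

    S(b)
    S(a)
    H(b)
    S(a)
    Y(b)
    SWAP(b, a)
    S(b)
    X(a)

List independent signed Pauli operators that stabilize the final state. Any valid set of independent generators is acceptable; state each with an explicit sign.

The final state is stabilized by the group generated by -XI, +IZ; other independent generating sets are equally valid.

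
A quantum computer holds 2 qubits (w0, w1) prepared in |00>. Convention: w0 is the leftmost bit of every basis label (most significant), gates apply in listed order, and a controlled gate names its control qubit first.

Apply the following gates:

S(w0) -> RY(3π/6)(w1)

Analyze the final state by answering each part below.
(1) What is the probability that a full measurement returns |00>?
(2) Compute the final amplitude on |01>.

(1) Outcome |00> occurs with probability 1/2.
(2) The final state's coefficient on |01> equals sqrt(2)/2.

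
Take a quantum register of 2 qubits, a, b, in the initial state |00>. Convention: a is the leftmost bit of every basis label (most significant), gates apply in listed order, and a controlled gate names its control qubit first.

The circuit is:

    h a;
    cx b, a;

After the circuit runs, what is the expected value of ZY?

The observable ZY averages to 0.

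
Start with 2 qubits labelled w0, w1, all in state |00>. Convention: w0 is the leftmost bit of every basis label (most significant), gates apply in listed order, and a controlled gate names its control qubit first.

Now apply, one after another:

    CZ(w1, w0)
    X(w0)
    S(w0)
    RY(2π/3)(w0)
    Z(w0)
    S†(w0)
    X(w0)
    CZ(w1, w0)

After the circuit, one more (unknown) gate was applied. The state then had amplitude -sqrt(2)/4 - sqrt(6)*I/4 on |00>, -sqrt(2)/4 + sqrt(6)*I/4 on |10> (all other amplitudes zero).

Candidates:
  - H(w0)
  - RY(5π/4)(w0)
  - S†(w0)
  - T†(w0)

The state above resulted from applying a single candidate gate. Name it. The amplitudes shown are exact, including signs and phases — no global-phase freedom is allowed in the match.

The applied gate was H(w0).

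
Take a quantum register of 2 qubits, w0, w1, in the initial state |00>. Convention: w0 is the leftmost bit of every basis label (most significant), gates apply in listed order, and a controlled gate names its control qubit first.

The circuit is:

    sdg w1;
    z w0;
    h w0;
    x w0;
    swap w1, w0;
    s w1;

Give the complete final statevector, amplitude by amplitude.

The final amplitudes are sqrt(2)/2 on |00>, sqrt(2)*I/2 on |01>, 0 on |10>, 0 on |11>.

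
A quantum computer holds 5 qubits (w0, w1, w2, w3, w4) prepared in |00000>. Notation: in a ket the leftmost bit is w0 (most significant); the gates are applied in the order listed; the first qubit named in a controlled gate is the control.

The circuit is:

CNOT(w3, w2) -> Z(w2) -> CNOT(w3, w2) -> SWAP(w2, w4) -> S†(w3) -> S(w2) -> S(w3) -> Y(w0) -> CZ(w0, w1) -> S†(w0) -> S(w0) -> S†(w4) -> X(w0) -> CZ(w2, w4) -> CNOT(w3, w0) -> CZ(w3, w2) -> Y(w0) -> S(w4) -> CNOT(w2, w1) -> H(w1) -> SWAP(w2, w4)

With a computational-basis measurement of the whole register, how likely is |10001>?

The probability of measuring |10001> is 0.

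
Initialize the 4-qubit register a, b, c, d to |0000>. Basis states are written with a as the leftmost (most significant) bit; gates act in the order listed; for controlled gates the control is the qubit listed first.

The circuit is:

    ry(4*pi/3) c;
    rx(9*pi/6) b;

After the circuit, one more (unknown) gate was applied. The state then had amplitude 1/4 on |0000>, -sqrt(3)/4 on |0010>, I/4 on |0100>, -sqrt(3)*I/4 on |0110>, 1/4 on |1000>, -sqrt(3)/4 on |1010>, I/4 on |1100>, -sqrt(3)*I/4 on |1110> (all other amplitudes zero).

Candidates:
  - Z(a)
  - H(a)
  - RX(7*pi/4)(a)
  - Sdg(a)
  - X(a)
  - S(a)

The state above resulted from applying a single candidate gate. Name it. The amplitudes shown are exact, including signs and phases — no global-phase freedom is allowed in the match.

It was H(a) that produced the state shown.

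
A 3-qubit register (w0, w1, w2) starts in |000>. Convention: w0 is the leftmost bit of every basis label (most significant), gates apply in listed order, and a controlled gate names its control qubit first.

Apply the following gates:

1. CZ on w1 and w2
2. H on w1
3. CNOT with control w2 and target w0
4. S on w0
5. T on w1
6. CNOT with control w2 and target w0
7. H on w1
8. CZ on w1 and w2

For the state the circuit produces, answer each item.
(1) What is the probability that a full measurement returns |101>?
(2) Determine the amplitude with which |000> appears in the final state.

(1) Outcome |101> occurs with probability 0.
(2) |000> carries amplitude 1/2 + exp(I*pi/4)/2 in the final state.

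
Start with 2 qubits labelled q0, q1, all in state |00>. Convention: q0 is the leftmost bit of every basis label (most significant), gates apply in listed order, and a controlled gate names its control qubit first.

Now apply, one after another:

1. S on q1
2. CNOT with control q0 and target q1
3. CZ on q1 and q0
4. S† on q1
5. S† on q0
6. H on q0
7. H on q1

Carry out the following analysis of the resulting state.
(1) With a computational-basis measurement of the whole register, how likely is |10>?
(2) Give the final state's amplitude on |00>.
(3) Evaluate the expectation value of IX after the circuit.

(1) The probability of measuring |10> is 1/4.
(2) |00> carries amplitude 1/2 in the final state.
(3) The observable IX averages to 1.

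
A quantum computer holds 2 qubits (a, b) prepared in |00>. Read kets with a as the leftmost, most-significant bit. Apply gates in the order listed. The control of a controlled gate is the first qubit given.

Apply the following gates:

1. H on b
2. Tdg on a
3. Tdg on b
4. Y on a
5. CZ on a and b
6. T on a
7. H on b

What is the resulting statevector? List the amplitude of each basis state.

The final amplitudes are 0 on |00>, 0 on |01>, -I/2 + exp(3*I*pi/4)/2 on |10>, exp(3*I*pi/4)/2 + I/2 on |11>.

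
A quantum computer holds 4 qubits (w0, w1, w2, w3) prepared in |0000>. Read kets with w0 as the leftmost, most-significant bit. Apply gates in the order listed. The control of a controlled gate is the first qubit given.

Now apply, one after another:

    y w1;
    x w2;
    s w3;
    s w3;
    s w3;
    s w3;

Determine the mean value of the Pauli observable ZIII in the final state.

The observable ZIII averages to 1. Key observation: gates 3-6 undo each other exactly, leaving only the rest of the circuit to track.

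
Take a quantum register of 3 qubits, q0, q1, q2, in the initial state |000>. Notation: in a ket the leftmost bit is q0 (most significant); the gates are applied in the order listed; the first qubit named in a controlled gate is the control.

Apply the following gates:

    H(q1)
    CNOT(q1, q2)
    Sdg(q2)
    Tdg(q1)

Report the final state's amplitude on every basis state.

After the circuit, the state carries amplitude sqrt(2)/2 on |000>, -sqrt(2)*exp(I*pi/4)/2 on |011>, and 0 on every other basis state.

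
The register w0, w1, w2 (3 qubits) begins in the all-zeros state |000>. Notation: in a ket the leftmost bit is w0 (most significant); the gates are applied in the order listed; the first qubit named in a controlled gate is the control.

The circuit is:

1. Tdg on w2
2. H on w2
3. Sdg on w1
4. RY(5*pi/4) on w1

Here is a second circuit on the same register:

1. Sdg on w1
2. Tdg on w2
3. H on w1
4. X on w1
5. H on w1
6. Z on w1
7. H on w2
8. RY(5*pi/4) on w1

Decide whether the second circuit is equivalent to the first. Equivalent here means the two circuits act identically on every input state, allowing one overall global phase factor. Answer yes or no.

Yes: on every input state the two circuits agree up to one overall phase factor.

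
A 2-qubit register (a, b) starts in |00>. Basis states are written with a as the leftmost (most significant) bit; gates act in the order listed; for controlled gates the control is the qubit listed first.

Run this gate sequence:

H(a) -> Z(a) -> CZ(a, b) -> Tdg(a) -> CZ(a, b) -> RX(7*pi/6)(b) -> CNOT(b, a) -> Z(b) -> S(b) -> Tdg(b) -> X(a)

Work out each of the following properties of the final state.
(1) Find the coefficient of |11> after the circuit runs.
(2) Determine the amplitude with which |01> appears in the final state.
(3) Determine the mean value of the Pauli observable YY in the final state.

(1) The final state's coefficient on |11> equals I*(-sqrt(3) - 1)/4.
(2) The amplitude on |01> is (1 + sqrt(3))*exp(3*I*pi/4)/4.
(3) The observable YY averages to 0.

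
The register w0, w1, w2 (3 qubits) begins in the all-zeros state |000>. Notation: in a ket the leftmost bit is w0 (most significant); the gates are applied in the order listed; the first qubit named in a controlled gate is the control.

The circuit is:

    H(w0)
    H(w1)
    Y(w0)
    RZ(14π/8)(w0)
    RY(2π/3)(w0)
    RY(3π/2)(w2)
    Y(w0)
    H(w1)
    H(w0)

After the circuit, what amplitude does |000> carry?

The final state's coefficient on |000> equals (-sqrt(6) + sqrt(2) - (sqrt(2) + sqrt(6))*exp(3*I*pi/4))*exp(I*pi/8)/8.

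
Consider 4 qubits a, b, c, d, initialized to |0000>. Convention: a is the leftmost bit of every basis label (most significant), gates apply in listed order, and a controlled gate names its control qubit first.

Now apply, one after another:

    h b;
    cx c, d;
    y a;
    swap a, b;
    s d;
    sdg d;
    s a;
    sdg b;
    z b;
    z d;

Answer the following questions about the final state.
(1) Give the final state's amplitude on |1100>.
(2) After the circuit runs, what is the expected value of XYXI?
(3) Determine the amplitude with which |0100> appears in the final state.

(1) |1100> carries amplitude -sqrt(2)*I/2 in the final state. Key observation: the block from step 5 through step 6 cancels to the identity and can be dropped.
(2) In the final state, XYXI has expectation 0.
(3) |0100> carries amplitude -sqrt(2)/2 in the final state.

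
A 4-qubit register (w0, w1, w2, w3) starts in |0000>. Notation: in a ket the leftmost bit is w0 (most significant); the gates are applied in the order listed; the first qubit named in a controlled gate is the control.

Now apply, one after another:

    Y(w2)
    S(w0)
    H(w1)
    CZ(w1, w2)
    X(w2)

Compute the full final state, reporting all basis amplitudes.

After the circuit, the state carries amplitude sqrt(2)*I/2 on |0000>, -sqrt(2)*I/2 on |0100>, and 0 on every other basis state.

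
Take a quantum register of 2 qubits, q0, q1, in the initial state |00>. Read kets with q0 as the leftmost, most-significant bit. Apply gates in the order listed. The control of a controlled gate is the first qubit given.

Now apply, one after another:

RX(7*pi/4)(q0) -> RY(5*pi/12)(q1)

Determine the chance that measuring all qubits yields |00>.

A full measurement returns |00> with probability sqrt(2)/16 + sqrt(3)/16 + sqrt(6)/16 + 3/16.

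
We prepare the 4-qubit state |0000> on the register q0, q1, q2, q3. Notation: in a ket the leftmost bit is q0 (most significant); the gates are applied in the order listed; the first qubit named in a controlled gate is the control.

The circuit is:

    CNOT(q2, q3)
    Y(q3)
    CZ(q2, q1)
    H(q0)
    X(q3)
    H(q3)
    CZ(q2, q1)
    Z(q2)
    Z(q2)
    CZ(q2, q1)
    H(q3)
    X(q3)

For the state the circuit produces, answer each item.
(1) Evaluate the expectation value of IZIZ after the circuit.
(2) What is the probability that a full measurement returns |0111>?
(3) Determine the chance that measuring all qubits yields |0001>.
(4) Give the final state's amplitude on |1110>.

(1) The observable IZIZ averages to -1. Key observation: the block from step 5 through step 12 cancels to the identity and can be dropped.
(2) Outcome |0111> occurs with probability 0.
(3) Outcome |0001> occurs with probability 1/2.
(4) |1110> carries amplitude 0 in the final state.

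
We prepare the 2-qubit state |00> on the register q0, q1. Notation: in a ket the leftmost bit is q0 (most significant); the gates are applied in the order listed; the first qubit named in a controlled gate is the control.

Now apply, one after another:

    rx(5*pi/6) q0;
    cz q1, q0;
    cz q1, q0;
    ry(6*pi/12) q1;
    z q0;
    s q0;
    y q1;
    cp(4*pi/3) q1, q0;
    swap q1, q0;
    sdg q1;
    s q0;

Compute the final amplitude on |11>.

The final state's coefficient on |11> equals (1 + sqrt(3))*exp(5*I*pi/6)/4.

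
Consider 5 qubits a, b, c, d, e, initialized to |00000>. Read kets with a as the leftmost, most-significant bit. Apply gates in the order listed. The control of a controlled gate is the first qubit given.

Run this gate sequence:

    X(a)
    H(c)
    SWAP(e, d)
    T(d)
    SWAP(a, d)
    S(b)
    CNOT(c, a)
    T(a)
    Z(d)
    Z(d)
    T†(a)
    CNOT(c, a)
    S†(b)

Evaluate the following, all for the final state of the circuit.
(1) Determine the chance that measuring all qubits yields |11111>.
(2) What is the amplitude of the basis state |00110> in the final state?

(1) The probability of measuring |11111> is 0. Key observation: steps 6-13 multiply out to the identity, so the circuit reduces to the remaining gates.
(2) The amplitude on |00110> is sqrt(2)/2.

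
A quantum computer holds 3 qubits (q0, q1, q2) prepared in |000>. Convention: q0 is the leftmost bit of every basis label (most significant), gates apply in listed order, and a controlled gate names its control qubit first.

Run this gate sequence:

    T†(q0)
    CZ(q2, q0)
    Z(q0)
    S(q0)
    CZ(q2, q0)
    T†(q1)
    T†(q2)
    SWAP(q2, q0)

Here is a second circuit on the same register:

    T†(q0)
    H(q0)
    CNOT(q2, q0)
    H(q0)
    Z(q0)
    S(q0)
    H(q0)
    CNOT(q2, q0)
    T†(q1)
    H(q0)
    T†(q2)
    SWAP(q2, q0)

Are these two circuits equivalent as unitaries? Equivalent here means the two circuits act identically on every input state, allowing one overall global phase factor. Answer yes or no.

Yes — the two circuits implement the same unitary up to a global phase.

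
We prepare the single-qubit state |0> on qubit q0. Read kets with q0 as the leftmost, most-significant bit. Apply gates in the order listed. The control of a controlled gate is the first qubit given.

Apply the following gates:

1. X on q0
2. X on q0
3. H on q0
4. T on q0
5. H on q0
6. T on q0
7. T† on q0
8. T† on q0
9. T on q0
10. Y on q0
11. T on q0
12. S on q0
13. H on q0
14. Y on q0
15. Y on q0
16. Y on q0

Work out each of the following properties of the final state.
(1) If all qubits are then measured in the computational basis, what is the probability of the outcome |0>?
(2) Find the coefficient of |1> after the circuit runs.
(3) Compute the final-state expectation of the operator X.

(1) Outcome |0> occurs with probability 1/4.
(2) |1> carries amplitude sqrt(2)*(2 - exp(I*pi/4) - exp(3*I*pi/4))/4 in the final state.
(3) The observable X averages to sqrt(2)/2.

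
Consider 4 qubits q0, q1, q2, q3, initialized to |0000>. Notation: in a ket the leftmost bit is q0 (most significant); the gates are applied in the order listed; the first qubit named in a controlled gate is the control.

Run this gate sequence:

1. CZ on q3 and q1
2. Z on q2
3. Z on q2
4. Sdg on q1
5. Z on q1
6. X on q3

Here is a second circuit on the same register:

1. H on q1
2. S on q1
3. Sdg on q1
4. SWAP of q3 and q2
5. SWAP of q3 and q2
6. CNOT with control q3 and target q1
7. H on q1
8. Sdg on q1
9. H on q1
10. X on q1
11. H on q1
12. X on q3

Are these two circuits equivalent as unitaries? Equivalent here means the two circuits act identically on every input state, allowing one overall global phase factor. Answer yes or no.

Yes: on every input state the two circuits agree up to one overall phase factor.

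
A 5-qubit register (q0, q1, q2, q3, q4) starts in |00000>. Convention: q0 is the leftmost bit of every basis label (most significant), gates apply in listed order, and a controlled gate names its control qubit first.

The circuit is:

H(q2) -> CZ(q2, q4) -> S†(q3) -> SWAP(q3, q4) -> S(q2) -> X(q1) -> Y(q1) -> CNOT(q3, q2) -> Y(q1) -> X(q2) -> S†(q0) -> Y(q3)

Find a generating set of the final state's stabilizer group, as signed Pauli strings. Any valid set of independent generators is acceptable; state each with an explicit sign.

The final state is stabilized by the group generated by -IIYII, +ZIIII, -IZIII, -IIIZI, +IIIIZ; other independent generating sets are equally valid.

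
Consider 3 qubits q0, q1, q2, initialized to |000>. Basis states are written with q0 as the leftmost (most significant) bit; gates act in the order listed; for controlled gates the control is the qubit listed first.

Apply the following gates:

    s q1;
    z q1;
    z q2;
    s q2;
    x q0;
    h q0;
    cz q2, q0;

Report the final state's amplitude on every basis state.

The final amplitudes are sqrt(2)/2 on |000>, -sqrt(2)/2 on |100>, and 0 on every other basis state.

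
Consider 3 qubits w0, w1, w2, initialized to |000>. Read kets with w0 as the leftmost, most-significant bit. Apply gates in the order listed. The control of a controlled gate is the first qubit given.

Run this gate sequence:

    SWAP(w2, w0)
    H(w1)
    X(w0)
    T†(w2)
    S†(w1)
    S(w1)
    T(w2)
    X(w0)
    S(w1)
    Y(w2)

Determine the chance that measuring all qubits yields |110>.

The probability of measuring |110> is 0.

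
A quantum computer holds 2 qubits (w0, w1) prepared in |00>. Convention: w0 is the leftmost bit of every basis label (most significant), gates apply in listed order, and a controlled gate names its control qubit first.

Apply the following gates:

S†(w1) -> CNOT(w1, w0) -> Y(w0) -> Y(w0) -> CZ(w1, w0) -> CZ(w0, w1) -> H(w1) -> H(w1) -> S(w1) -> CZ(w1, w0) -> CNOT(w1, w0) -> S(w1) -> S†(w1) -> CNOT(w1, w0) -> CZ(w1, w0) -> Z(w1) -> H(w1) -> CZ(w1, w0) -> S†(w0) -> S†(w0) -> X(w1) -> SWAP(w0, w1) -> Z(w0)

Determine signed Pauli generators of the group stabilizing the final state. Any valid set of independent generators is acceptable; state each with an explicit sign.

The stabilizer group can be generated by -XI, +IZ, among other valid generating sets.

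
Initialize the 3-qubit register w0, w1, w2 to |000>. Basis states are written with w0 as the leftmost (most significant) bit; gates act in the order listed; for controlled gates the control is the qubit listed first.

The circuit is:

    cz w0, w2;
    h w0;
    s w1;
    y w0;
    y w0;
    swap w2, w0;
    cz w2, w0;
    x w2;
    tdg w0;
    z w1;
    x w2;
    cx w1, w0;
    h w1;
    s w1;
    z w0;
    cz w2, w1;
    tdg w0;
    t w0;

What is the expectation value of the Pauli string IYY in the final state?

In the final state, IYY has expectation 0.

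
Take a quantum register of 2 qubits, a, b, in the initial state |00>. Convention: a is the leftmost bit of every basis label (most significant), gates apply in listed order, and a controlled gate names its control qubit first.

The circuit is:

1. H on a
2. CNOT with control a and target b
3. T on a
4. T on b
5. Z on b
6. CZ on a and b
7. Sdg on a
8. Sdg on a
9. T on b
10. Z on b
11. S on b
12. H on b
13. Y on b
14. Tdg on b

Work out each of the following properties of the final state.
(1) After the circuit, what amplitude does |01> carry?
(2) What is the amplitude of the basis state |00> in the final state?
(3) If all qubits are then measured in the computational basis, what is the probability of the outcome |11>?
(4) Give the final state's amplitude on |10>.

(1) The final state's coefficient on |01> equals exp(I*pi/4)/2.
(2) The amplitude on |00> is -I/2.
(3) Outcome |11> occurs with probability 1/4.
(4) The amplitude on |10> is -exp(3*I*pi/4)/2.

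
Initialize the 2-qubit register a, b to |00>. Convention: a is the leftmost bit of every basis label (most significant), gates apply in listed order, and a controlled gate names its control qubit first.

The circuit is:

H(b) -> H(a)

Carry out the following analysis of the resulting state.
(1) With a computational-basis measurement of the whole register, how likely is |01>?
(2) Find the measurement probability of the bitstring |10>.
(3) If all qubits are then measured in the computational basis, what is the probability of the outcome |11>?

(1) The probability of measuring |01> is 1/4.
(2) Outcome |10> occurs with probability 1/4.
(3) A full measurement returns |11> with probability 1/4.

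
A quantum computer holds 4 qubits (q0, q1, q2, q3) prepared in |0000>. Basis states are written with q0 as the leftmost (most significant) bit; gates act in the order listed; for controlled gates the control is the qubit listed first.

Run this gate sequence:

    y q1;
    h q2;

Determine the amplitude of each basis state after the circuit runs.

After the circuit, the state carries amplitude sqrt(2)*I/2 on |0100>, sqrt(2)*I/2 on |0110>, and 0 on every other basis state.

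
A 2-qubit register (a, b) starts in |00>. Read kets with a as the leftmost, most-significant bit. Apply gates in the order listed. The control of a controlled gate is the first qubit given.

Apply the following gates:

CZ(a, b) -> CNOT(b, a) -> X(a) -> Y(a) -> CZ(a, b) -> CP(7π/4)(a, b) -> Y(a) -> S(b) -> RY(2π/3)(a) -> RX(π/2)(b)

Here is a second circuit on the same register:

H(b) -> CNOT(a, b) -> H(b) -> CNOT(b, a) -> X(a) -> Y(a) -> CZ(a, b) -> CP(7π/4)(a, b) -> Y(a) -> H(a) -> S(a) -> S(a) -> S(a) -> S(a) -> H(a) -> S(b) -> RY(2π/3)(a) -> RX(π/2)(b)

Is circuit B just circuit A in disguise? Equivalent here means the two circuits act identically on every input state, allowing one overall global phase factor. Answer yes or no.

Yes — the two circuits implement the same unitary up to a global phase.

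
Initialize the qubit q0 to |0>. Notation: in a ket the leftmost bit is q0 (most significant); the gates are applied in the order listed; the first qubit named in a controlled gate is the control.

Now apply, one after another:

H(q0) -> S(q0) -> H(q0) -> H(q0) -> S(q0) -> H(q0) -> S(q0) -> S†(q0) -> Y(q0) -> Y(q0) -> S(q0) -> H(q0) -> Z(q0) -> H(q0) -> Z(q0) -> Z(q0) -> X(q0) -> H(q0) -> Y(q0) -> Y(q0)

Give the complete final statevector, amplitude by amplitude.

After the circuit, the state carries amplitude sqrt(2)*I/2 on |0>, -sqrt(2)*I/2 on |1>.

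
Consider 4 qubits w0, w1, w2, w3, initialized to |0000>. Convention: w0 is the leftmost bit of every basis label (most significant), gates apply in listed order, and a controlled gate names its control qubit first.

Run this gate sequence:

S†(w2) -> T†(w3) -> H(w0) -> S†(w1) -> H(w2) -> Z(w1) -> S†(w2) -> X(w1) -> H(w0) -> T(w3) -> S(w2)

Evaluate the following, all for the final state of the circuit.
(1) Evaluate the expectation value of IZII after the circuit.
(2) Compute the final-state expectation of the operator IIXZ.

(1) The observable IZII averages to -1.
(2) The expectation value of IIXZ is 1.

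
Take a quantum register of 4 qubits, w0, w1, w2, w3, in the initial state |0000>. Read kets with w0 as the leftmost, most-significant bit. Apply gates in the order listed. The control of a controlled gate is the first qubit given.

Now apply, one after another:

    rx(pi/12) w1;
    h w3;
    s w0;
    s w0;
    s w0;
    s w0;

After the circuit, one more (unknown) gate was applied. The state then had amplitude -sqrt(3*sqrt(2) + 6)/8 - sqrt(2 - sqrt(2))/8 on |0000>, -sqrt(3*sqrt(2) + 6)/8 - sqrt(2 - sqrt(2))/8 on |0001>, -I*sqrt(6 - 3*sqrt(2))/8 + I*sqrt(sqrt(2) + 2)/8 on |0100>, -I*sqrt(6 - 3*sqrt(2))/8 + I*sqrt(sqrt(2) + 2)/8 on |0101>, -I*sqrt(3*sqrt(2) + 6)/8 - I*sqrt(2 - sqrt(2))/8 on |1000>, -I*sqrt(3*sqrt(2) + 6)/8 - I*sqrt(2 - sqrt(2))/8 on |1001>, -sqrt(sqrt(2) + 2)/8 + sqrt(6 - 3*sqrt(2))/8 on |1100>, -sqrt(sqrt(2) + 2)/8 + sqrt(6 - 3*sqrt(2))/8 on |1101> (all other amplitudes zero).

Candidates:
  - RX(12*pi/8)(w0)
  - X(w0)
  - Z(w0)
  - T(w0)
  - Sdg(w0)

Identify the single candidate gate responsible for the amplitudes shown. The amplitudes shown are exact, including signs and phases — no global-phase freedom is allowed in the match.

It was RX(12*pi/8)(w0) that produced the state shown.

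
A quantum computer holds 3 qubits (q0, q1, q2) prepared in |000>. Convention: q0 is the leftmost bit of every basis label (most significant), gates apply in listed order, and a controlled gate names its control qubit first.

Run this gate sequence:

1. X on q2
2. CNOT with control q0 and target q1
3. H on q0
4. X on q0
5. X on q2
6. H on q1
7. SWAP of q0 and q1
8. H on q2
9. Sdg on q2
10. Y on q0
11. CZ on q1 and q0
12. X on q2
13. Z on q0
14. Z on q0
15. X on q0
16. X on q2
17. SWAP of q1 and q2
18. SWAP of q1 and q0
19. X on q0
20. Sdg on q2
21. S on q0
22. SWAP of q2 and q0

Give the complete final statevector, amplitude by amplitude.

After the circuit, the state carries amplitude sqrt(2)/4 on |000>, -sqrt(2)/4 on |001>, -sqrt(2)/4 on |010>, sqrt(2)/4 on |011>, sqrt(2)*I/4 on |100>, -sqrt(2)*I/4 on |101>, sqrt(2)*I/4 on |110>, -sqrt(2)*I/4 on |111>.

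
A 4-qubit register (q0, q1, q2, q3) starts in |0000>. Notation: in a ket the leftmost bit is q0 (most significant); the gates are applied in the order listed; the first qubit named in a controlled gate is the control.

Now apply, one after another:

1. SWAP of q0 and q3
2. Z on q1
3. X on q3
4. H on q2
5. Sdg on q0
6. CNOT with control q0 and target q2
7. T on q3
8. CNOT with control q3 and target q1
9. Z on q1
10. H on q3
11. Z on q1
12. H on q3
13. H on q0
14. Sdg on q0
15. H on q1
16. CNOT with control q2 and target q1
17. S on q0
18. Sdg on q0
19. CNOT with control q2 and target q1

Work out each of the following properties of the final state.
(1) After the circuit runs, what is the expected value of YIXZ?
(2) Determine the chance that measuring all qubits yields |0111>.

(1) The observable YIXZ averages to 1. Key observation: the block from step 16 through step 19 cancels to the identity and can be dropped.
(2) A full measurement returns |0111> with probability 1/8.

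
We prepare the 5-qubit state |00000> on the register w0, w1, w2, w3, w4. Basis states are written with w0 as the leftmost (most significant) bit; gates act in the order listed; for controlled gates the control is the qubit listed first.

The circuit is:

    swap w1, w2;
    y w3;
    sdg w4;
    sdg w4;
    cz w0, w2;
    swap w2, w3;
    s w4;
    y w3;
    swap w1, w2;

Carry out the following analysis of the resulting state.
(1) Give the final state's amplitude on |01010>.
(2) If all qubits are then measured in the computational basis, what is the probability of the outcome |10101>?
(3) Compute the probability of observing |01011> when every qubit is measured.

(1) |01010> carries amplitude -1 in the final state.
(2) The probability of measuring |10101> is 0.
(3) A full measurement returns |01011> with probability 0.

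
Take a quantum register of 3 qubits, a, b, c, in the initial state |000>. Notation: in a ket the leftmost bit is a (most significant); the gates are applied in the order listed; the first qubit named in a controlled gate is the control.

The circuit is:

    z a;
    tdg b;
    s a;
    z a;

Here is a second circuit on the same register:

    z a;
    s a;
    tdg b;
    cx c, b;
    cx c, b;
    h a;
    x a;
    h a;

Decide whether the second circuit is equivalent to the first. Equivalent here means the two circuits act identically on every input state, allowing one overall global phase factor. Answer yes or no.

Yes — the two circuits implement the same unitary up to a global phase.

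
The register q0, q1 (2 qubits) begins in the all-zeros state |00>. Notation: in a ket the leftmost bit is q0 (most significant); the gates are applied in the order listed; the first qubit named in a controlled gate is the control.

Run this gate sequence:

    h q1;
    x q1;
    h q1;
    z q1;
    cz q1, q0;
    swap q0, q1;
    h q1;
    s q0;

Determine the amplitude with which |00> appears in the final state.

The final state's coefficient on |00> equals sqrt(2)/2. Key observation: the block from step 1 through step 4 cancels to the identity and can be dropped.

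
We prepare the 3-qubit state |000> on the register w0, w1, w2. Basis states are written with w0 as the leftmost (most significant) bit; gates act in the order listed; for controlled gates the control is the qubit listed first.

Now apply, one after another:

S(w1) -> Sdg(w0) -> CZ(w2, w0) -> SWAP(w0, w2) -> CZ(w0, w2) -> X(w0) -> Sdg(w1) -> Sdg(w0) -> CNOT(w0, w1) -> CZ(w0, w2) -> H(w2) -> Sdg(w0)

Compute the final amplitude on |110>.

|110> carries amplitude -sqrt(2)/2 in the final state.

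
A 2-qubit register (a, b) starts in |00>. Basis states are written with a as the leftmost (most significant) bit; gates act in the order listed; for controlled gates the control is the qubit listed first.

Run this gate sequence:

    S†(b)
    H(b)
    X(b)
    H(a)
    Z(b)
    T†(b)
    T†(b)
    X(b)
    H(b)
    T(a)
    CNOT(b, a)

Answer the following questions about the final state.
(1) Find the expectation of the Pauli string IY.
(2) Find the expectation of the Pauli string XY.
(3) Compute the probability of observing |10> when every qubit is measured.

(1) The observable IY averages to sqrt(2)/2.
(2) In the final state, XY has expectation 1.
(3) Outcome |10> occurs with probability 1/4.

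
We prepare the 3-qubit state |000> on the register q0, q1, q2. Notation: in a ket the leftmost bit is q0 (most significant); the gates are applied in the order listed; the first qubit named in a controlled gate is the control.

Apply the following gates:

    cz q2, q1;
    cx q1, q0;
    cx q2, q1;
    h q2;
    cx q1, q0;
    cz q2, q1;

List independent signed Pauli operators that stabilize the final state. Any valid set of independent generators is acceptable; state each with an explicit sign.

The final state is stabilized by the group generated by +IIX, +ZII, +IZI; other independent generating sets are equally valid.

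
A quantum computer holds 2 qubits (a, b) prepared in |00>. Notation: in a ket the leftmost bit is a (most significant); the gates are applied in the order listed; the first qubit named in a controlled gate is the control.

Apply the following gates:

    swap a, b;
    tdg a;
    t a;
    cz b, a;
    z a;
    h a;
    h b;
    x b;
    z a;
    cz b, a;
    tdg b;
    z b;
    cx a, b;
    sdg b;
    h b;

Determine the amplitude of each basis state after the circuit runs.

After the circuit, the state carries amplitude sqrt(2)*(1 + exp(I*pi/4))/4 on |00>, sqrt(2)*(1 - exp(I*pi/4))/4 on |01>, sqrt(2)*(exp(3*I*pi/4) + I)/4 on |10>, sqrt(2)*(-I + exp(3*I*pi/4))/4 on |11>.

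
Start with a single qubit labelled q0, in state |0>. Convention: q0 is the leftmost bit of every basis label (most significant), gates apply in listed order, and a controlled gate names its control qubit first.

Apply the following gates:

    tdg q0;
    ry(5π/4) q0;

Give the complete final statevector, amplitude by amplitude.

The final amplitudes are -sqrt(2 - sqrt(2))/2 on |0>, sqrt(sqrt(2) + 2)/2 on |1>.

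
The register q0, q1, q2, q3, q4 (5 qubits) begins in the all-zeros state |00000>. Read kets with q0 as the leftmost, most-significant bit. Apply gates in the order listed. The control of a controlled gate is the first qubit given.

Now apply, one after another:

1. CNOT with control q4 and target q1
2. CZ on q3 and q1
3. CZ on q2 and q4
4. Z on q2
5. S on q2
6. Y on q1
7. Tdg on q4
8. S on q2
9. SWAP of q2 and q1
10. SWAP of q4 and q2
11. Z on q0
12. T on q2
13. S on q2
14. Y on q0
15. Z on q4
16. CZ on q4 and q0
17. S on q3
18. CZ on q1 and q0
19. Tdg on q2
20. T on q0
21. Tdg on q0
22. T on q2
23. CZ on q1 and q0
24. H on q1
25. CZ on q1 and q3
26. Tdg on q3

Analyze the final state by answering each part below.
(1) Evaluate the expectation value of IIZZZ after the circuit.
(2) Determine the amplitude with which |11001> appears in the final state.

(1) In the final state, IIZZZ has expectation -1.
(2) The amplitude on |11001> is -sqrt(2)/2.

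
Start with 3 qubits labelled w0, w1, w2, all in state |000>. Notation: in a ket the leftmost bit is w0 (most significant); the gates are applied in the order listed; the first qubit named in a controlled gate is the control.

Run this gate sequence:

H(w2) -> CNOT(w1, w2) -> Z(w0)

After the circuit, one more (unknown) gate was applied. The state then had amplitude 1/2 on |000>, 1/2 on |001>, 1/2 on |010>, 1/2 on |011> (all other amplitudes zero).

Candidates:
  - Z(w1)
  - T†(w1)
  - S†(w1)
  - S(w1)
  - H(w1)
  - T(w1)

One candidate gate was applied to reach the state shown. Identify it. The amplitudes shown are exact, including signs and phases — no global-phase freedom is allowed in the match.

The applied gate was H(w1).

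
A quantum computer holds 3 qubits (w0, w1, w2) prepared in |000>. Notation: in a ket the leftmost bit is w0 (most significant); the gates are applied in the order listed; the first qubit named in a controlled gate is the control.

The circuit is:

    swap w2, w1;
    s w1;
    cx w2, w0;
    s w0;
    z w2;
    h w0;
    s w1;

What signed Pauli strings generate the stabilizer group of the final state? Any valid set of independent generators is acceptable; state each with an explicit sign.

The stabilizer group can be generated by +XII, +IZI, +IIZ, among other valid generating sets.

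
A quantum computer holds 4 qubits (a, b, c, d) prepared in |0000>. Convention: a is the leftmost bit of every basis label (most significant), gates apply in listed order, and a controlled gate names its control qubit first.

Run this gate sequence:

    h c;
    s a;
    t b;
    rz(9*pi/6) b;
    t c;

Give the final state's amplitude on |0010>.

The final state's coefficient on |0010> equals -sqrt(2)*I/2.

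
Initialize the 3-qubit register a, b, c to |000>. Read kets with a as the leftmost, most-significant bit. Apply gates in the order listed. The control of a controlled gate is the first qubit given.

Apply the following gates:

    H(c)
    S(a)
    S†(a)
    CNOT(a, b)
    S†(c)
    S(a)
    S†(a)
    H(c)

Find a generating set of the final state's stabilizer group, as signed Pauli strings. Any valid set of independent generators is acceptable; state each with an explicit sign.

One valid set of independent stabilizer generators is +IIY, +ZII, +IZI (any independent generating set of the same group is equally correct).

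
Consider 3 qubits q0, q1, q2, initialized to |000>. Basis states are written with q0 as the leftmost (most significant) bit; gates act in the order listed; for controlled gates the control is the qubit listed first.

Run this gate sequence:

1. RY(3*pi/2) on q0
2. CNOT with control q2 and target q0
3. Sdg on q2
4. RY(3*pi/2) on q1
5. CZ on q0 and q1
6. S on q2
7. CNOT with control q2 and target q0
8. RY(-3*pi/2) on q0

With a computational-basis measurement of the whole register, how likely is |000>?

The probability of measuring |000> is 1/2.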